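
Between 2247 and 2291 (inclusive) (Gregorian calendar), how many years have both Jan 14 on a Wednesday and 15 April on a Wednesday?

5

Check each year's weekday for Jan 14 and 15 April:
  2247: Thu/Thu  2248: Fri/Sat  2249: Sun/Sun  2250: Mon/Mon  2251: Tue/Tue  2252: Wed/Thu  2253: Fri/Fri  2254: Sat/Sat  2255: Sun/Sun  2256: Mon/Tue  2257: Wed/Wed ✓  2258: Thu/Thu  2259: Fri/Fri  2260: Sat/Sun  …(17 more)…  2278: Mon/Mon  2279: Tue/Tue  2280: Wed/Thu  2281: Fri/Fri  2282: Sat/Sat  2283: Sun/Sun  2284: Mon/Tue  2285: Wed/Wed ✓  2286: Thu/Thu  2287: Fri/Fri  2288: Sat/Sun  2289: Mon/Mon  2290: Tue/Tue  2291: Wed/Wed ✓
Both conditions hold in: 2257, 2263, 2274, 2285, 2291 — 5.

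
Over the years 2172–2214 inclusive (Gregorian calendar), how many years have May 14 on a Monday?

6

Track May 14's weekday year by year (advancing +1, or +2 across a Feb 29):
  2172: Thu  2173: Fri (+1)  2174: Sat (+1)  2175: Sun (+1)  2176: Tue (+2)
  2177: Wed (+1)  2178: Thu (+1)  2179: Fri (+1)  2180: Sun (+2)  2181: Mon (+1) ✓
  2182: Tue (+1)  2183: Wed (+1)  2184: Fri (+2)  2185: Sat (+1)  … (15 more years) …
  2201: Thu (+1)  2202: Fri (+1)  2203: Sat (+1)  2204: Mon (+2) ✓  2205: Tue (+1)
  2206: Wed (+1)  2207: Thu (+1)  2208: Sat (+2)  2209: Sun (+1)  2210: Mon (+1) ✓
  2211: Tue (+1)  2212: Thu (+2)  2213: Fri (+1)  2214: Sat (+1)
Monday years: 2181, 2187, 2192, 2198, 2204, 2210 — 6 in total.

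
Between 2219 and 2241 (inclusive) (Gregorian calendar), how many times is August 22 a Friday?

Track August 22's weekday year by year (advancing +1, or +2 across a Feb 29):
  2219: Sun  2220: Tue (+2)  2221: Wed (+1)  2222: Thu (+1)  2223: Fri (+1) ✓
  2224: Sun (+2)  2225: Mon (+1)  2226: Tue (+1)  2227: Wed (+1)  2228: Fri (+2) ✓
  2229: Sat (+1)  2230: Sun (+1)  2231: Mon (+1)  2232: Wed (+2)  2233: Thu (+1)
  2234: Fri (+1) ✓  2235: Sat (+1)  2236: Mon (+2)  2237: Tue (+1)  2238: Wed (+1)
  2239: Thu (+1)  2240: Sat (+2)  2241: Sun (+1)
Friday years: 2223, 2228, 2234 — 3 in total.

3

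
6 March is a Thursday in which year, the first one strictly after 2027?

2031

From one year to the next, a fixed date's weekday advances by 1, or by 2 when a Feb 29 lies between the two dates.
2027: March 6 is Saturday.
2028: Monday (+2)
2029: Tuesday (+1)
2030: Wednesday (+1)
2031: Thursday (+1)
6 March falls on a Thursday in 2031.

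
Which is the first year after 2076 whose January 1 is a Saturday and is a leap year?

Jan 1 advances by 2 weekdays after a leap year and by 1 after a common year.
2076: Jan 1 is Wednesday (leap).
2077: Friday
2078: Saturday
2079: Sunday
2080: Monday (leap)
2081: Wednesday
2082: Thursday
2083: Friday
2084: Saturday (leap)
2084 begins on a Saturday and is a leap year.

2084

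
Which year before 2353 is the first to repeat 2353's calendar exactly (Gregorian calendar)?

Two years share a calendar iff Jan 1 falls on the same weekday and both are leap or both are common. 2353: Jan 1 is Thursday, common year.
2352: Jan 1 Tuesday, leap
2351: Jan 1 Monday, common
2350: Jan 1 Sunday, common
2349: Jan 1 Saturday, common
2348: Jan 1 Thursday, leap
2347: Jan 1 Wednesday, common
2346: Jan 1 Tuesday, common
2345: Jan 1 Monday, common
2344: Jan 1 Saturday, leap
2343: Jan 1 Friday, common
2342: Jan 1 Thursday, common
2342 matches on both conditions.

2342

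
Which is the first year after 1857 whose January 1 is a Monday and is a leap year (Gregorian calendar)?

Jan 1 advances by 2 weekdays after a leap year and by 1 after a common year.
1857: Jan 1 is Thursday.
1858: Friday
1859: Saturday
1860: Sunday (leap)
1861: Tuesday
1862: Wednesday
1863: Thursday
1864: Friday (leap)
1865: Sunday
1866: Monday
1867: Tuesday
1868: Wednesday (leap)
1869: Friday
1870: Saturday
1871: Sunday
1872: Monday (leap)
1872 begins on a Monday and is a leap year.

1872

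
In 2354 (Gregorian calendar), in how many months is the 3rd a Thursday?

1

Check the 3rd of each month of 2354: Jan 3: Sun, Feb 3: Wed, Mar 3: Wed, Apr 3: Sat, May 3: Mon, Jun 3: Thu, Jul 3: Sat, Aug 3: Tue, Sep 3: Fri, Oct 3: Sun, Nov 3: Wed, Dec 3: Fri.
Thursday occurs in June — 1 month.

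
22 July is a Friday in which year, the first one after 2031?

From one year to the next, a fixed date's weekday advances by 1, or by 2 when a Feb 29 lies between the two dates.
2031: July 22 is Tuesday.
2032: Thursday (+2)
2033: Friday (+1)
22 July falls on a Friday in 2033.

2033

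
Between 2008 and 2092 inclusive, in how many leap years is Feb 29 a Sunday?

3

Leap years in 2008–2092: 22 of them.
Feb 29 weekday advances by 5 (mod 7) from one leap year to the next four years later (or differs when a century non-leap intervenes).
Leap-day weekdays: 2008:Fri 2012:Wed 2016:Mon 2020:Sat 2024:Thu 2028:Tue 2032:Sun✓ 2036:Fri 2040:Wed 2044:Mon 2048:Sat 2052:Thu 2056:Tue 2060:Sun✓ 2064:Fri 2068:Wed 2072:Mon 2076:Sat 2080:Thu 2084:Tue 2088:Sun✓ 2092:Fri
Sunday: 2032, 2060, 2088 → 3.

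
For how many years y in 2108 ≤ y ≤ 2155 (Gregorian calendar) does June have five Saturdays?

15

June has 30 days; it has five Saturdays when Saturday falls among the first (month-length − 28) days — i.e. when June 1 is one of Saturday/Friday.
June 1 by year: 2108:Fri✓ 2109:Sat✓ 2110:Sun 2111:Mon 2112:Wed 2113:Thu 2114:Fri✓ 2115:Sat✓ 2116:Mon 2117:Tue 2118:Wed 2119:Thu 2120:Sat✓ 2121:Sun 2122:Mon …(18 more)… 2141:Thu 2142:Fri✓ 2143:Sat✓ 2144:Mon 2145:Tue 2146:Wed 2147:Thu 2148:Sat✓ 2149:Sun 2150:Mon 2151:Tue 2152:Thu 2153:Fri✓ 2154:Sat✓ 2155:Sun
Years with five Saturdays: 2108, 2109, 2114, 2115, 2120, 2125, 2126, 2131, 2136, 2137, 2142, 2143, 2148, 2153, 2154 → 15.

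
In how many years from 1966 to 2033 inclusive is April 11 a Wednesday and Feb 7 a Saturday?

0

Check each year's weekday for April 11 and Feb 7:
  1966: Mon/Mon  1967: Tue/Tue  1968: Thu/Wed  1969: Fri/Fri  1970: Sat/Sat  1971: Sun/Sun  1972: Tue/Mon  1973: Wed/Wed  1974: Thu/Thu  1975: Fri/Fri  1976: Sun/Sat  1977: Mon/Mon  1978: Tue/Tue  1979: Wed/Wed  …(40 more)…  2020: Sat/Fri  2021: Sun/Sun  2022: Mon/Mon  2023: Tue/Tue  2024: Thu/Wed  2025: Fri/Fri  2026: Sat/Sat  2027: Sun/Sun  2028: Tue/Mon  2029: Wed/Wed  2030: Thu/Thu  2031: Fri/Fri  2032: Sun/Sat  2033: Mon/Mon
Both conditions hold in: no year — 0.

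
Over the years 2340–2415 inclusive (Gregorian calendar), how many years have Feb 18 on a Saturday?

10

Track Feb 18's weekday year by year (advancing +1, or +2 across a Feb 29):
  2340: Sun  2341: Tue (+2)  2342: Wed (+1)  2343: Thu (+1)  2344: Fri (+1)
  2345: Sun (+2)  2346: Mon (+1)  2347: Tue (+1)  2348: Wed (+1)  2349: Fri (+2)
  2350: Sat (+1) ✓  2351: Sun (+1)  2352: Mon (+1)  2353: Wed (+2)  … (48 more years) …
  2402: Mon (+1)  2403: Tue (+1)  2404: Wed (+1)  2405: Fri (+2)  2406: Sat (+1) ✓
  2407: Sun (+1)  2408: Mon (+1)  2409: Wed (+2)  2410: Thu (+1)  2411: Fri (+1)
  2412: Sat (+1) ✓  2413: Mon (+2)  2414: Tue (+1)  2415: Wed (+1)
Saturday years: 2350, 2356, 2361, 2367, 2378, 2384, 2389, 2395, 2406, 2412 — 10 in total.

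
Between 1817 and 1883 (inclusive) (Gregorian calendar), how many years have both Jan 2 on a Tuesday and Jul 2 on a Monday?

Check each year's weekday for Jan 2 and Jul 2:
  1817: Thu/Wed  1818: Fri/Thu  1819: Sat/Fri  1820: Sun/Sun  1821: Tue/Mon ✓  1822: Wed/Tue  1823: Thu/Wed  1824: Fri/Fri  1825: Sun/Sat  1826: Mon/Sun  1827: Tue/Mon ✓  1828: Wed/Wed  1829: Fri/Thu  1830: Sat/Fri  …(39 more)…  1870: Sun/Sat  1871: Mon/Sun  1872: Tue/Tue  1873: Thu/Wed  1874: Fri/Thu  1875: Sat/Fri  1876: Sun/Sun  1877: Tue/Mon ✓  1878: Wed/Tue  1879: Thu/Wed  1880: Fri/Fri  1881: Sun/Sat  1882: Mon/Sun  1883: Tue/Mon ✓
Both conditions hold in: 1821, 1827, 1838, 1849, 1855, 1866, 1877, 1883 — 8.

8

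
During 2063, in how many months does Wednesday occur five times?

A month of length L has five Wednesdays iff its first Wednesday is on day ≤ L−28 (so day 1–3 in a 31-day month, 1–2 in a 30-day month, day 1 in a leap February).
Checking each month of 2063: Jan starts Mon (31d) ✓; Feb starts Thu (28d); Mar starts Thu (31d); Apr starts Sun (30d); May starts Tue (31d) ✓; Jun starts Fri (30d); Jul starts Sun (31d); Aug starts Wed (31d) ✓; Sep starts Sat (30d); Oct starts Mon (31d) ✓; Nov starts Thu (30d); Dec starts Sat (31d).
Five-Wednesday months: January, May, August, October → 4.

4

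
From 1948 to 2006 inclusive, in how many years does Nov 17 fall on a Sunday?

8

Track Nov 17's weekday year by year (advancing +1, or +2 across a Feb 29):
  1948: Wed  1949: Thu (+1)  1950: Fri (+1)  1951: Sat (+1)  1952: Mon (+2)
  1953: Tue (+1)  1954: Wed (+1)  1955: Thu (+1)  1956: Sat (+2)  1957: Sun (+1) ✓
  1958: Mon (+1)  1959: Tue (+1)  1960: Thu (+2)  1961: Fri (+1)  … (31 more years) …
  1993: Wed (+1)  1994: Thu (+1)  1995: Fri (+1)  1996: Sun (+2) ✓  1997: Mon (+1)
  1998: Tue (+1)  1999: Wed (+1)  2000: Fri (+2)  2001: Sat (+1)  2002: Sun (+1) ✓
  2003: Mon (+1)  2004: Wed (+2)  2005: Thu (+1)  2006: Fri (+1)
Sunday years: 1957, 1963, 1968, 1974, 1985, 1991, 1996, 2002 — 8 in total.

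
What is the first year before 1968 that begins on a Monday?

1962

Jan 1 advances by 2 weekdays after a leap year and by 1 after a common year.
1968: Jan 1 is Monday (leap).
1967: Sunday
1966: Saturday
1965: Friday
1964: Wednesday (leap)
1963: Tuesday
1962: Monday
1962 begins on a Monday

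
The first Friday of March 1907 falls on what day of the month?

1

March 1, 1907 is a Friday, so the first Friday is the 1st.
The first Friday is 1 + 0 = 1.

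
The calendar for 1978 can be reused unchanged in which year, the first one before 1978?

Two years share a calendar iff Jan 1 falls on the same weekday and both are leap or both are common. 1978: Jan 1 is Sunday, common year.
1977: Jan 1 Saturday, common
1976: Jan 1 Thursday, leap
1975: Jan 1 Wednesday, common
1974: Jan 1 Tuesday, common
1973: Jan 1 Monday, common
1972: Jan 1 Saturday, leap
1971: Jan 1 Friday, common
1970: Jan 1 Thursday, common
1969: Jan 1 Wednesday, common
1968: Jan 1 Monday, leap
1967: Jan 1 Sunday, common
1967 matches on both conditions.

1967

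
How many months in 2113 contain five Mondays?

A month of length L has five Mondays iff its first Monday is on day ≤ L−28 (so day 1–3 in a 31-day month, 1–2 in a 30-day month, day 1 in a leap February).
Checking each month of 2113: Jan starts Sun (31d) ✓; Feb starts Wed (28d); Mar starts Wed (31d); Apr starts Sat (30d); May starts Mon (31d) ✓; Jun starts Thu (30d); Jul starts Sat (31d) ✓; Aug starts Tue (31d); Sep starts Fri (30d); Oct starts Sun (31d) ✓; Nov starts Wed (30d); Dec starts Fri (31d).
Five-Monday months: January, May, July, October → 4.

4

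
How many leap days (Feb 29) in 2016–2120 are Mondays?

4

Leap years in 2016–2120: 26 of them.
Feb 29 weekday advances by 5 (mod 7) from one leap year to the next four years later (or differs when a century non-leap intervenes).
Leap-day weekdays: 2016:Mon✓ 2020:Sat 2024:Thu 2028:Tue 2032:Sun 2036:Fri 2040:Wed 2044:Mon✓ 2048:Sat 2052:Thu 2056:Tue 2060:Sun 2064:Fri 2068:Wed 2072:Mon✓ 2076:Sat 2080:Thu 2084:Tue 2088:Sun 2092:Fri 2096:Wed 2104:Fri 2108:Wed 2112:Mon✓ 2116:Sat 2120:Thu
Monday: 2016, 2044, 2072, 2112 → 4.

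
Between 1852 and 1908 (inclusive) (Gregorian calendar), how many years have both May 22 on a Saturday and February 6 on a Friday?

Check each year's weekday for May 22 and February 6:
  1852: Sat/Fri ✓  1853: Sun/Sun  1854: Mon/Mon  1855: Tue/Tue  1856: Thu/Wed  1857: Fri/Fri  1858: Sat/Sat  1859: Sun/Sun  1860: Tue/Mon  1861: Wed/Wed  1862: Thu/Thu  1863: Fri/Fri  1864: Sun/Sat  1865: Mon/Mon  …(29 more)…  1895: Wed/Wed  1896: Fri/Thu  1897: Sat/Sat  1898: Sun/Sun  1899: Mon/Mon  1900: Tue/Tue  1901: Wed/Wed  1902: Thu/Thu  1903: Fri/Fri  1904: Sun/Sat  1905: Mon/Mon  1906: Tue/Tue  1907: Wed/Wed  1908: Fri/Thu
Both conditions hold in: 1852, 1880 — 2.

2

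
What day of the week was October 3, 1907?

Thursday

January 1, 1907 is a Tuesday.
October 3 is day 276 of the year, i.e. 275 days after Jan 1.
275 mod 7 = 2, so advance 2 weekdays from Tuesday: Thursday.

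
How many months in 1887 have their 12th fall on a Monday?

2

Check the 12th of each month of 1887: Jan 12: Wed, Feb 12: Sat, Mar 12: Sat, Apr 12: Tue, May 12: Thu, Jun 12: Sun, Jul 12: Tue, Aug 12: Fri, Sep 12: Mon, Oct 12: Wed, Nov 12: Sat, Dec 12: Mon.
Monday occurs in September, December — 2 months.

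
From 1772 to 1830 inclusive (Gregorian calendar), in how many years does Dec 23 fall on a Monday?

8

Track Dec 23's weekday year by year (advancing +1, or +2 across a Feb 29):
  1772: Wed  1773: Thu (+1)  1774: Fri (+1)  1775: Sat (+1)  1776: Mon (+2) ✓
  1777: Tue (+1)  1778: Wed (+1)  1779: Thu (+1)  1780: Sat (+2)  1781: Sun (+1)
  1782: Mon (+1) ✓  1783: Tue (+1)  1784: Thu (+2)  1785: Fri (+1)  … (31 more years) …
  1817: Tue (+1)  1818: Wed (+1)  1819: Thu (+1)  1820: Sat (+2)  1821: Sun (+1)
  1822: Mon (+1) ✓  1823: Tue (+1)  1824: Thu (+2)  1825: Fri (+1)  1826: Sat (+1)
  1827: Sun (+1)  1828: Tue (+2)  1829: Wed (+1)  1830: Thu (+1)
Monday years: 1776, 1782, 1793, 1799, 1805, 1811, 1816, 1822 — 8 in total.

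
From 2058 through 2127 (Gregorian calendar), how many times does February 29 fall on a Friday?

Leap years in 2058–2127: 16 of them.
Feb 29 weekday advances by 5 (mod 7) from one leap year to the next four years later (or differs when a century non-leap intervenes).
Leap-day weekdays: 2060:Sun 2064:Fri✓ 2068:Wed 2072:Mon 2076:Sat 2080:Thu 2084:Tue 2088:Sun 2092:Fri✓ 2096:Wed 2104:Fri✓ 2108:Wed 2112:Mon 2116:Sat 2120:Thu 2124:Tue
Friday: 2064, 2092, 2104 → 3.

3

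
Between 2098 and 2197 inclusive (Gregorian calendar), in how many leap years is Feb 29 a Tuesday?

3

Leap years in 2098–2197: 24 of them.
Feb 29 weekday advances by 5 (mod 7) from one leap year to the next four years later (or differs when a century non-leap intervenes).
Leap-day weekdays: 2104:Fri 2108:Wed 2112:Mon 2116:Sat 2120:Thu 2124:Tue✓ 2128:Sun 2132:Fri 2136:Wed 2140:Mon 2144:Sat 2148:Thu 2152:Tue✓ 2156:Sun 2160:Fri 2164:Wed 2168:Mon 2172:Sat 2176:Thu 2180:Tue✓ 2184:Sun 2188:Fri 2192:Wed 2196:Mon
Tuesday: 2124, 2152, 2180 → 3.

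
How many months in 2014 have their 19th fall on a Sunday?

2

Check the 19th of each month of 2014: Jan 19: Sun, Feb 19: Wed, Mar 19: Wed, Apr 19: Sat, May 19: Mon, Jun 19: Thu, Jul 19: Sat, Aug 19: Tue, Sep 19: Fri, Oct 19: Sun, Nov 19: Wed, Dec 19: Fri.
Sunday occurs in January, October — 2 months.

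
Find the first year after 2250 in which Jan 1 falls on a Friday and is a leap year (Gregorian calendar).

Jan 1 advances by 2 weekdays after a leap year and by 1 after a common year.
2250: Jan 1 is Tuesday.
2251: Wednesday
2252: Thursday (leap)
2253: Saturday
2254: Sunday
2255: Monday
2256: Tuesday (leap)
2257: Thursday
2258: Friday
2259: Saturday
2260: Sunday (leap)
2261: Tuesday
2262: Wednesday
2263: Thursday
2264: Friday (leap)
2264 begins on a Friday and is a leap year.

2264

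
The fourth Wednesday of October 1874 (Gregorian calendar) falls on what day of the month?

28

October 1, 1874 is a Thursday, so the first Wednesday is the 7th.
The fourth Wednesday is 7 + 21 = 28.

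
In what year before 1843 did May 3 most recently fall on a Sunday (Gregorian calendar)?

From one year to the next, a fixed date's weekday advances by 1, or by 2 when a Feb 29 lies between the two dates.
1843: May 3 is Wednesday.
1842: Tuesday (−1)
1841: Monday (−1)
1840: Sunday (−1)
May 3 falls on a Sunday in 1840.

1840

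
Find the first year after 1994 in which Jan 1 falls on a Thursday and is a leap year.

Jan 1 advances by 2 weekdays after a leap year and by 1 after a common year.
1994: Jan 1 is Saturday.
1995: Sunday
1996: Monday (leap)
1997: Wednesday
1998: Thursday
1999: Friday
2000: Saturday (leap)
2001: Monday
2002: Tuesday
2003: Wednesday
2004: Thursday (leap)
2004 begins on a Thursday and is a leap year.

2004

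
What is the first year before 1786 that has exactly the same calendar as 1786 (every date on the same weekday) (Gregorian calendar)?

1775

Two years share a calendar iff Jan 1 falls on the same weekday and both are leap or both are common. 1786: Jan 1 is Sunday, common year.
1785: Jan 1 Saturday, common
1784: Jan 1 Thursday, leap
1783: Jan 1 Wednesday, common
1782: Jan 1 Tuesday, common
1781: Jan 1 Monday, common
1780: Jan 1 Saturday, leap
1779: Jan 1 Friday, common
1778: Jan 1 Thursday, common
1777: Jan 1 Wednesday, common
1776: Jan 1 Monday, leap
1775: Jan 1 Sunday, common
1775 matches on both conditions.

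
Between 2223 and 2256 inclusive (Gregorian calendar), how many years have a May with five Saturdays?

May has 31 days; it has five Saturdays when Saturday falls among the first (month-length − 28) days — i.e. when May 1 is one of Saturday/Friday/Thursday.
May 1 by year: 2223:Thu✓ 2224:Sat✓ 2225:Sun 2226:Mon 2227:Tue 2228:Thu✓ 2229:Fri✓ 2230:Sat✓ 2231:Sun 2232:Tue 2233:Wed 2234:Thu✓ 2235:Fri✓ 2236:Sun 2237:Mon …(4 more)… 2242:Sun 2243:Mon 2244:Wed 2245:Thu✓ 2246:Fri✓ 2247:Sat✓ 2248:Mon 2249:Tue 2250:Wed 2251:Thu✓ 2252:Sat✓ 2253:Sun 2254:Mon 2255:Tue 2256:Thu✓
Years with five Saturdays: 2223, 2224, 2228, 2229, 2230, 2234, 2235, 2240, 2241, 2245, 2246, 2247, 2251, 2252, 2256 → 15.

15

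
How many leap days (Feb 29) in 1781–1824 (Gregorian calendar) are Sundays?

Leap years in 1781–1824: 10 of them.
Feb 29 weekday advances by 5 (mod 7) from one leap year to the next four years later (or differs when a century non-leap intervenes).
Leap-day weekdays: 1784:Sun✓ 1788:Fri 1792:Wed 1796:Mon 1804:Wed 1808:Mon 1812:Sat 1816:Thu 1820:Tue 1824:Sun✓
Sunday: 1784, 1824 → 2.

2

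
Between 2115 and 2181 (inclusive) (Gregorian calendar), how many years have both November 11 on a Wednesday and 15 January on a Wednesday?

3

Check each year's weekday for November 11 and 15 January:
  2115: Mon/Tue  2116: Wed/Wed ✓  2117: Thu/Fri  2118: Fri/Sat  2119: Sat/Sun  2120: Mon/Mon  2121: Tue/Wed  2122: Wed/Thu  2123: Thu/Fri  2124: Sat/Sat  2125: Sun/Mon  2126: Mon/Tue  2127: Tue/Wed  2128: Thu/Thu  …(39 more)…  2168: Fri/Fri  2169: Sat/Sun  2170: Sun/Mon  2171: Mon/Tue  2172: Wed/Wed ✓  2173: Thu/Fri  2174: Fri/Sat  2175: Sat/Sun  2176: Mon/Mon  2177: Tue/Wed  2178: Wed/Thu  2179: Thu/Fri  2180: Sat/Sat  2181: Sun/Mon
Both conditions hold in: 2116, 2144, 2172 — 3.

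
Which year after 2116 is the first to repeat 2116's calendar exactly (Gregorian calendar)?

Two years share a calendar iff Jan 1 falls on the same weekday and both are leap or both are common. 2116: Jan 1 is Wednesday, leap year.
2117: Jan 1 Friday, common
2118: Jan 1 Saturday, common
2119: Jan 1 Sunday, common
2120: Jan 1 Monday, leap
2121: Jan 1 Wednesday, common
2122: Jan 1 Thursday, common
2123: Jan 1 Friday, common
2124: Jan 1 Saturday, leap
2125: Jan 1 Monday, common
2126: Jan 1 Tuesday, common
2127: Jan 1 Wednesday, common
2128: Jan 1 Thursday, leap
2129: Jan 1 Saturday, common
2130: Jan 1 Sunday, common
2131: Jan 1 Monday, common
2132: Jan 1 Tuesday, leap
2133: Jan 1 Thursday, common
2134: Jan 1 Friday, common
2135: Jan 1 Saturday, common
2136: Jan 1 Sunday, leap
2137: Jan 1 Tuesday, common
2138: Jan 1 Wednesday, common
2139: Jan 1 Thursday, common
2140: Jan 1 Friday, leap
2141: Jan 1 Sunday, common
2142: Jan 1 Monday, common
2143: Jan 1 Tuesday, common
2144: Jan 1 Wednesday, leap
2144 matches on both conditions.

2144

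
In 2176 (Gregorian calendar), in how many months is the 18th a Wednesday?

Check the 18th of each month of 2176: Jan 18: Thu, Feb 18: Sun, Mar 18: Mon, Apr 18: Thu, May 18: Sat, Jun 18: Tue, Jul 18: Thu, Aug 18: Sun, Sep 18: Wed, Oct 18: Fri, Nov 18: Mon, Dec 18: Wed.
Wednesday occurs in September, December — 2 months.

2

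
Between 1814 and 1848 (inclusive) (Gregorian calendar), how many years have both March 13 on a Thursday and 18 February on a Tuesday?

4

Check each year's weekday for March 13 and 18 February:
  1814: Sun/Fri  1815: Mon/Sat  1816: Wed/Sun  1817: Thu/Tue ✓  1818: Fri/Wed  1819: Sat/Thu  1820: Mon/Fri  1821: Tue/Sun  1822: Wed/Mon  1823: Thu/Tue ✓  1824: Sat/Wed  1825: Sun/Fri  1826: Mon/Sat  1827: Tue/Sun  …(7 more)…  1835: Fri/Wed  1836: Sun/Thu  1837: Mon/Sat  1838: Tue/Sun  1839: Wed/Mon  1840: Fri/Tue  1841: Sat/Thu  1842: Sun/Fri  1843: Mon/Sat  1844: Wed/Sun  1845: Thu/Tue ✓  1846: Fri/Wed  1847: Sat/Thu  1848: Mon/Fri
Both conditions hold in: 1817, 1823, 1834, 1845 — 4.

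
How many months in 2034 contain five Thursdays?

A month of length L has five Thursdays iff its first Thursday is on day ≤ L−28 (so day 1–3 in a 31-day month, 1–2 in a 30-day month, day 1 in a leap February).
Checking each month of 2034: Jan starts Sun (31d); Feb starts Wed (28d); Mar starts Wed (31d) ✓; Apr starts Sat (30d); May starts Mon (31d); Jun starts Thu (30d) ✓; Jul starts Sat (31d); Aug starts Tue (31d) ✓; Sep starts Fri (30d); Oct starts Sun (31d); Nov starts Wed (30d) ✓; Dec starts Fri (31d).
Five-Thursday months: March, June, August, November → 4.

4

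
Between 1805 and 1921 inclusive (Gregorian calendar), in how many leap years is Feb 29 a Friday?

3

Leap years in 1805–1921: 28 of them.
Feb 29 weekday advances by 5 (mod 7) from one leap year to the next four years later (or differs when a century non-leap intervenes).
Leap-day weekdays: 1808:Mon 1812:Sat 1816:Thu 1820:Tue 1824:Sun 1828:Fri✓ 1832:Wed 1836:Mon 1840:Sat 1844:Thu 1848:Tue 1852:Sun 1856:Fri✓ 1860:Wed 1864:Mon 1868:Sat 1872:Thu 1876:Tue 1880:Sun 1884:Fri✓ 1888:Wed 1892:Mon 1896:Sat 1904:Mon 1908:Sat 1912:Thu 1916:Tue 1920:Sun
Friday: 1828, 1856, 1884 → 3.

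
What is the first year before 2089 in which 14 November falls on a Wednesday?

2085

From one year to the next, a fixed date's weekday advances by 1, or by 2 when a Feb 29 lies between the two dates.
2089: November 14 is Monday.
2088: Sunday (−1)
2087: Friday (−2)
2086: Thursday (−1)
2085: Wednesday (−1)
14 November falls on a Wednesday in 2085.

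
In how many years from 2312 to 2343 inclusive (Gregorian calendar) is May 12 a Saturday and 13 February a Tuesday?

3

Check each year's weekday for May 12 and 13 February:
  2312: Sun/Tue  2313: Mon/Thu  2314: Tue/Fri  2315: Wed/Sat  2316: Fri/Sun  2317: Sat/Tue ✓  2318: Sun/Wed  2319: Mon/Thu  2320: Wed/Fri  2321: Thu/Sun  2322: Fri/Mon  2323: Sat/Tue ✓  2324: Mon/Wed  2325: Tue/Fri  …(4 more)…  2330: Mon/Thu  2331: Tue/Fri  2332: Thu/Sat  2333: Fri/Mon  2334: Sat/Tue ✓  2335: Sun/Wed  2336: Tue/Thu  2337: Wed/Sat  2338: Thu/Sun  2339: Fri/Mon  2340: Sun/Tue  2341: Mon/Thu  2342: Tue/Fri  2343: Wed/Sat
Both conditions hold in: 2317, 2323, 2334 — 3.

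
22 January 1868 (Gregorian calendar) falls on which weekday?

January 1, 1868 is a Wednesday.
January 22 is day 22 of the year, i.e. 21 days after Jan 1.
21 mod 7 = 0, so advance 0 weekdays from Wednesday: Wednesday.

Wednesday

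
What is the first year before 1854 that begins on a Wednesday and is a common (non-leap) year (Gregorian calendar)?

Jan 1 advances by 2 weekdays after a leap year and by 1 after a common year.
1854: Jan 1 is Sunday.
1853: Saturday
1852: Thursday (leap)
1851: Wednesday
1851 begins on a Wednesday and is a common year.

1851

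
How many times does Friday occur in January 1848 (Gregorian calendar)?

January 1848 has 31 days and begins on Saturday.
The first Friday is January 7.
Fridays fall on 7, 14, 21, 28 — that's 4.

4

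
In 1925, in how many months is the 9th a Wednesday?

2

Check the 9th of each month of 1925: Jan 9: Fri, Feb 9: Mon, Mar 9: Mon, Apr 9: Thu, May 9: Sat, Jun 9: Tue, Jul 9: Thu, Aug 9: Sun, Sep 9: Wed, Oct 9: Fri, Nov 9: Mon, Dec 9: Wed.
Wednesday occurs in September, December — 2 months.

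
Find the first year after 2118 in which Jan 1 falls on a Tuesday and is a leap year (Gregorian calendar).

Jan 1 advances by 2 weekdays after a leap year and by 1 after a common year.
2118: Jan 1 is Saturday.
2119: Sunday
2120: Monday (leap)
2121: Wednesday
2122: Thursday
2123: Friday
2124: Saturday (leap)
2125: Monday
2126: Tuesday
2127: Wednesday
2128: Thursday (leap)
2129: Saturday
2130: Sunday
2131: Monday
2132: Tuesday (leap)
2132 begins on a Tuesday and is a leap year.

2132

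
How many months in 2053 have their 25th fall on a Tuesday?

3

Check the 25th of each month of 2053: Jan 25: Sat, Feb 25: Tue, Mar 25: Tue, Apr 25: Fri, May 25: Sun, Jun 25: Wed, Jul 25: Fri, Aug 25: Mon, Sep 25: Thu, Oct 25: Sat, Nov 25: Tue, Dec 25: Thu.
Tuesday occurs in February, March, November — 3 months.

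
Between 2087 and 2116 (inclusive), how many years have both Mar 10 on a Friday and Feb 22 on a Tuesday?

Check each year's weekday for Mar 10 and Feb 22:
  2087: Mon/Sat  2088: Wed/Sun  2089: Thu/Tue  2090: Fri/Wed  2091: Sat/Thu  2092: Mon/Fri  2093: Tue/Sun  2094: Wed/Mon  2095: Thu/Tue  2096: Sat/Wed  2097: Sun/Fri  2098: Mon/Sat  2099: Tue/Sun  2100: Wed/Mon  2101: Thu/Tue  2102: Fri/Wed  2103: Sat/Thu  2104: Mon/Fri  2105: Tue/Sun  2106: Wed/Mon  2107: Thu/Tue  2108: Sat/Wed  2109: Sun/Fri  2110: Mon/Sat  2111: Tue/Sun  2112: Thu/Mon  2113: Fri/Wed  2114: Sat/Thu  2115: Sun/Fri  2116: Tue/Sat
Both conditions hold in: no year — 0.

0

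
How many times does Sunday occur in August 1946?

August 1946 has 31 days and begins on Thursday.
The first Sunday is August 4.
Sundays fall on 4, 11, 18, 25 — that's 4.

4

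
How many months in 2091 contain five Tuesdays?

4

A month of length L has five Tuesdays iff its first Tuesday is on day ≤ L−28 (so day 1–3 in a 31-day month, 1–2 in a 30-day month, day 1 in a leap February).
Checking each month of 2091: Jan starts Mon (31d) ✓; Feb starts Thu (28d); Mar starts Thu (31d); Apr starts Sun (30d); May starts Tue (31d) ✓; Jun starts Fri (30d); Jul starts Sun (31d) ✓; Aug starts Wed (31d); Sep starts Sat (30d); Oct starts Mon (31d) ✓; Nov starts Thu (30d); Dec starts Sat (31d).
Five-Tuesday months: January, May, July, October → 4.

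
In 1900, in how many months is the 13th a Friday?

Check the 13th of each month of 1900: Jan 13: Sat, Feb 13: Tue, Mar 13: Tue, Apr 13: Fri, May 13: Sun, Jun 13: Wed, Jul 13: Fri, Aug 13: Mon, Sep 13: Thu, Oct 13: Sat, Nov 13: Tue, Dec 13: Thu.
Friday occurs in April, July — 2 months.

2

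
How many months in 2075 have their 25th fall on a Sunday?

1

Check the 25th of each month of 2075: Jan 25: Fri, Feb 25: Mon, Mar 25: Mon, Apr 25: Thu, May 25: Sat, Jun 25: Tue, Jul 25: Thu, Aug 25: Sun, Sep 25: Wed, Oct 25: Fri, Nov 25: Mon, Dec 25: Wed.
Sunday occurs in August — 1 month.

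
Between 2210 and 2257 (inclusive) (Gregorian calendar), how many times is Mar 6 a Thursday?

Track Mar 6's weekday year by year (advancing +1, or +2 across a Feb 29):
  2210: Tue  2211: Wed (+1)  2212: Fri (+2)  2213: Sat (+1)  2214: Sun (+1)
  2215: Mon (+1)  2216: Wed (+2)  2217: Thu (+1) ✓  2218: Fri (+1)  2219: Sat (+1)
  2220: Mon (+2)  2221: Tue (+1)  2222: Wed (+1)  2223: Thu (+1) ✓  … (20 more years) …
  2244: Wed (+2)  2245: Thu (+1) ✓  2246: Fri (+1)  2247: Sat (+1)  2248: Mon (+2)
  2249: Tue (+1)  2250: Wed (+1)  2251: Thu (+1) ✓  2252: Sat (+2)  2253: Sun (+1)
  2254: Mon (+1)  2255: Tue (+1)  2256: Thu (+2) ✓  2257: Fri (+1)
Thursday years: 2217, 2223, 2228, 2234, 2245, 2251, 2256 — 7 in total.

7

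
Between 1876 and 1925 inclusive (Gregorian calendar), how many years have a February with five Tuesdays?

February has 28 days (29 in leap years); it has five Tuesdays when Tuesday falls among the first (month-length − 28) days — i.e. when February 1 is Tuesday in a leap year (never in a common year).
February 1 by year: 1876:Tue✓ 1877:Thu 1878:Fri 1879:Sat 1880:Sun 1881:Tue 1882:Wed 1883:Thu 1884:Fri 1885:Sun 1886:Mon 1887:Tue 1888:Wed 1889:Fri 1890:Sat …(20 more)… 1911:Wed 1912:Thu 1913:Sat 1914:Sun 1915:Mon 1916:Tue✓ 1917:Thu 1918:Fri 1919:Sat 1920:Sun 1921:Tue 1922:Wed 1923:Thu 1924:Fri 1925:Sun
Years with five Tuesdays: 1876, 1916 → 2.

2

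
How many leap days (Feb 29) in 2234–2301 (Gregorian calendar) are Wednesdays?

Leap years in 2234–2301: 16 of them.
Feb 29 weekday advances by 5 (mod 7) from one leap year to the next four years later (or differs when a century non-leap intervenes).
Leap-day weekdays: 2236:Mon 2240:Sat 2244:Thu 2248:Tue 2252:Sun 2256:Fri 2260:Wed✓ 2264:Mon 2268:Sat 2272:Thu 2276:Tue 2280:Sun 2284:Fri 2288:Wed✓ 2292:Mon 2296:Sat
Wednesday: 2260, 2288 → 2.

2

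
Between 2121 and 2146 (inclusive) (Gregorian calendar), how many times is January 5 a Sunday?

Track January 5's weekday year by year (advancing +1, or +2 across a Feb 29):
  2121: Sun ✓  2122: Mon (+1)  2123: Tue (+1)  2124: Wed (+1)  2125: Fri (+2)
  2126: Sat (+1)  2127: Sun (+1) ✓  2128: Mon (+1)  2129: Wed (+2)  2130: Thu (+1)
  2131: Fri (+1)  2132: Sat (+1)  2133: Mon (+2)  2134: Tue (+1)  2135: Wed (+1)
  2136: Thu (+1)  2137: Sat (+2)  2138: Sun (+1) ✓  2139: Mon (+1)  2140: Tue (+1)
  2141: Thu (+2)  2142: Fri (+1)  2143: Sat (+1)  2144: Sun (+1) ✓  2145: Tue (+2)
  2146: Wed (+1)
Sunday years: 2121, 2127, 2138, 2144 — 4 in total.

4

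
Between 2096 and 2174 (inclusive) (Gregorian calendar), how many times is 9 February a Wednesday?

Track 9 February's weekday year by year (advancing +1, or +2 across a Feb 29):
  2096: Thu  2097: Sat (+2)  2098: Sun (+1)  2099: Mon (+1)  2100: Tue (+1)
  2101: Wed (+1) ✓  2102: Thu (+1)  2103: Fri (+1)  2104: Sat (+1)  2105: Mon (+2)
  2106: Tue (+1)  2107: Wed (+1) ✓  2108: Thu (+1)  2109: Sat (+2)  … (51 more years) …
  2161: Mon (+2)  2162: Tue (+1)  2163: Wed (+1) ✓  2164: Thu (+1)  2165: Sat (+2)
  2166: Sun (+1)  2167: Mon (+1)  2168: Tue (+1)  2169: Thu (+2)  2170: Fri (+1)
  2171: Sat (+1)  2172: Sun (+1)  2173: Tue (+2)  2174: Wed (+1) ✓
Wednesday years: 2101, 2107, 2118, 2124, 2129, 2135, 2146, 2152, 2157, 2163, 2174 — 11 in total.

11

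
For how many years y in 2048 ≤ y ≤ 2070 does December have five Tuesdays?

10

December has 31 days; it has five Tuesdays when Tuesday falls among the first (month-length − 28) days — i.e. when December 1 is one of Tuesday/Monday/Sunday.
December 1 by year: 2048:Tue✓ 2049:Wed 2050:Thu 2051:Fri 2052:Sun✓ 2053:Mon✓ 2054:Tue✓ 2055:Wed 2056:Fri 2057:Sat 2058:Sun✓ 2059:Mon✓ 2060:Wed 2061:Thu 2062:Fri 2063:Sat 2064:Mon✓ 2065:Tue✓ 2066:Wed 2067:Thu 2068:Sat 2069:Sun✓ 2070:Mon✓
Years with five Tuesdays: 2048, 2052, 2053, 2054, 2058, 2059, 2064, 2065, 2069, 2070 → 10.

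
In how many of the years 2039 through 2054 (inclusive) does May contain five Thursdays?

May has 31 days; it has five Thursdays when Thursday falls among the first (month-length − 28) days — i.e. when May 1 is one of Thursday/Wednesday/Tuesday.
May 1 by year: 2039:Sun 2040:Tue✓ 2041:Wed✓ 2042:Thu✓ 2043:Fri 2044:Sun 2045:Mon 2046:Tue✓ 2047:Wed✓ 2048:Fri 2049:Sat 2050:Sun 2051:Mon 2052:Wed✓ 2053:Thu✓ 2054:Fri
Years with five Thursdays: 2040, 2041, 2042, 2046, 2047, 2052, 2053 → 7.

7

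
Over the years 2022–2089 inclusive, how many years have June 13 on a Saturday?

Track June 13's weekday year by year (advancing +1, or +2 across a Feb 29):
  2022: Mon  2023: Tue (+1)  2024: Thu (+2)  2025: Fri (+1)  2026: Sat (+1) ✓
  2027: Sun (+1)  2028: Tue (+2)  2029: Wed (+1)  2030: Thu (+1)  2031: Fri (+1)
  2032: Sun (+2)  2033: Mon (+1)  2034: Tue (+1)  2035: Wed (+1)  … (40 more years) …
  2076: Sat (+2) ✓  2077: Sun (+1)  2078: Mon (+1)  2079: Tue (+1)  2080: Thu (+2)
  2081: Fri (+1)  2082: Sat (+1) ✓  2083: Sun (+1)  2084: Tue (+2)  2085: Wed (+1)
  2086: Thu (+1)  2087: Fri (+1)  2088: Sun (+2)  2089: Mon (+1)
Saturday years: 2026, 2037, 2043, 2048, 2054, 2065, 2071, 2076, 2082 — 9 in total.

9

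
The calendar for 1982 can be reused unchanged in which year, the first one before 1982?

Two years share a calendar iff Jan 1 falls on the same weekday and both are leap or both are common. 1982: Jan 1 is Friday, common year.
1981: Jan 1 Thursday, common
1980: Jan 1 Tuesday, leap
1979: Jan 1 Monday, common
1978: Jan 1 Sunday, common
1977: Jan 1 Saturday, common
1976: Jan 1 Thursday, leap
1975: Jan 1 Wednesday, common
1974: Jan 1 Tuesday, common
1973: Jan 1 Monday, common
1972: Jan 1 Saturday, leap
1971: Jan 1 Friday, common
1971 matches on both conditions.

1971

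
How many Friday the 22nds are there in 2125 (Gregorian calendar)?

Check the 22nd of each month of 2125: Jan 22: Mon, Feb 22: Thu, Mar 22: Thu, Apr 22: Sun, May 22: Tue, Jun 22: Fri, Jul 22: Sun, Aug 22: Wed, Sep 22: Sat, Oct 22: Mon, Nov 22: Thu, Dec 22: Sat.
Friday occurs in June — 1 month.

1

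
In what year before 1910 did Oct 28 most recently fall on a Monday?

From one year to the next, a fixed date's weekday advances by 1, or by 2 when a Feb 29 lies between the two dates.
1910: October 28 is Friday.
1909: Thursday (−1)
1908: Wednesday (−1)
1907: Monday (−2)
Oct 28 falls on a Monday in 1907.

1907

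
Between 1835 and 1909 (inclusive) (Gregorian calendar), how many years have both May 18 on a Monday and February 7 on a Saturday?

Check each year's weekday for May 18 and February 7:
  1835: Mon/Sat ✓  1836: Wed/Sun  1837: Thu/Tue  1838: Fri/Wed  1839: Sat/Thu  1840: Mon/Fri  1841: Tue/Sun  1842: Wed/Mon  1843: Thu/Tue  1844: Sat/Wed  1845: Sun/Fri  1846: Mon/Sat ✓  1847: Tue/Sun  1848: Thu/Mon  …(47 more)…  1896: Mon/Fri  1897: Tue/Sun  1898: Wed/Mon  1899: Thu/Tue  1900: Fri/Wed  1901: Sat/Thu  1902: Sun/Fri  1903: Mon/Sat ✓  1904: Wed/Sun  1905: Thu/Tue  1906: Fri/Wed  1907: Sat/Thu  1908: Mon/Fri  1909: Tue/Sun
Both conditions hold in: 1835, 1846, 1857, 1863, 1874, 1885, 1891, 1903 — 8.

8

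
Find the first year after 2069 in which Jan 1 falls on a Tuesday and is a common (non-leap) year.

Jan 1 advances by 2 weekdays after a leap year and by 1 after a common year.
2069: Jan 1 is Tuesday.
2070: Wednesday
2071: Thursday
2072: Friday (leap)
2073: Sunday
2074: Monday
2075: Tuesday
2075 begins on a Tuesday and is a common year.

2075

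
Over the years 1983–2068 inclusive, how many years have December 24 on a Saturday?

13

Track December 24's weekday year by year (advancing +1, or +2 across a Feb 29):
  1983: Sat ✓  1984: Mon (+2)  1985: Tue (+1)  1986: Wed (+1)  1987: Thu (+1)
  1988: Sat (+2) ✓  1989: Sun (+1)  1990: Mon (+1)  1991: Tue (+1)  1992: Thu (+2)
  1993: Fri (+1)  1994: Sat (+1) ✓  1995: Sun (+1)  1996: Tue (+2)  … (58 more years) …
  2055: Fri (+1)  2056: Sun (+2)  2057: Mon (+1)  2058: Tue (+1)  2059: Wed (+1)
  2060: Fri (+2)  2061: Sat (+1) ✓  2062: Sun (+1)  2063: Mon (+1)  2064: Wed (+2)
  2065: Thu (+1)  2066: Fri (+1)  2067: Sat (+1) ✓  2068: Mon (+2)
Saturday years: 1983, 1988, 1994, 2005, 2011, 2016, 2022, 2033, 2039, 2044, 2050, 2061, 2067 — 13 in total.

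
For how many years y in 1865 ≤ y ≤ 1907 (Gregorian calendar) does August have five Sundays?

August has 31 days; it has five Sundays when Sunday falls among the first (month-length − 28) days — i.e. when August 1 is one of Sunday/Saturday/Friday.
August 1 by year: 1865:Tue 1866:Wed 1867:Thu 1868:Sat✓ 1869:Sun✓ 1870:Mon 1871:Tue 1872:Thu 1873:Fri✓ 1874:Sat✓ 1875:Sun✓ 1876:Tue 1877:Wed 1878:Thu 1879:Fri✓ …(13 more)… 1893:Tue 1894:Wed 1895:Thu 1896:Sat✓ 1897:Sun✓ 1898:Mon 1899:Tue 1900:Wed 1901:Thu 1902:Fri✓ 1903:Sat✓ 1904:Mon 1905:Tue 1906:Wed 1907:Thu
Years with five Sundays: 1868, 1869, 1873, 1874, 1875, 1879, 1880, 1884, 1885, 1886, 1890, 1891, 1896, 1897, 1902, 1903 → 16.

16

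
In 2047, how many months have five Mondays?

A month of length L has five Mondays iff its first Monday is on day ≤ L−28 (so day 1–3 in a 31-day month, 1–2 in a 30-day month, day 1 in a leap February).
Checking each month of 2047: Jan starts Tue (31d); Feb starts Fri (28d); Mar starts Fri (31d); Apr starts Mon (30d) ✓; May starts Wed (31d); Jun starts Sat (30d); Jul starts Mon (31d) ✓; Aug starts Thu (31d); Sep starts Sun (30d) ✓; Oct starts Tue (31d); Nov starts Fri (30d); Dec starts Sun (31d) ✓.
Five-Monday months: April, July, September, December → 4.

4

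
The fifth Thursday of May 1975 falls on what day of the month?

May 1, 1975 is a Thursday, so the first Thursday is the 1st.
The fifth Thursday is 1 + 28 = 29.

29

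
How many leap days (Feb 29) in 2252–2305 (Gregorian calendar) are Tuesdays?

Leap years in 2252–2305: 13 of them.
Feb 29 weekday advances by 5 (mod 7) from one leap year to the next four years later (or differs when a century non-leap intervenes).
Leap-day weekdays: 2252:Sun 2256:Fri 2260:Wed 2264:Mon 2268:Sat 2272:Thu 2276:Tue✓ 2280:Sun 2284:Fri 2288:Wed 2292:Mon 2296:Sat 2304:Mon
Tuesday: 2276 → 1.

1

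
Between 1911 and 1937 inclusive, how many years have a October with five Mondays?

October has 31 days; it has five Mondays when Monday falls among the first (month-length − 28) days — i.e. when October 1 is one of Monday/Sunday/Saturday.
October 1 by year: 1911:Sun✓ 1912:Tue 1913:Wed 1914:Thu 1915:Fri 1916:Sun✓ 1917:Mon✓ 1918:Tue 1919:Wed 1920:Fri 1921:Sat✓ 1922:Sun✓ 1923:Mon✓ 1924:Wed 1925:Thu 1926:Fri 1927:Sat✓ 1928:Mon✓ 1929:Tue 1930:Wed 1931:Thu 1932:Sat✓ 1933:Sun✓ 1934:Mon✓ 1935:Tue 1936:Thu 1937:Fri
Years with five Mondays: 1911, 1916, 1917, 1921, 1922, 1923, 1927, 1928, 1932, 1933, 1934 → 11.

11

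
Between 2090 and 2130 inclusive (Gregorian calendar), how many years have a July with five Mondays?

July has 31 days; it has five Mondays when Monday falls among the first (month-length − 28) days — i.e. when July 1 is one of Monday/Sunday/Saturday.
July 1 by year: 2090:Sat✓ 2091:Sun✓ 2092:Tue 2093:Wed 2094:Thu 2095:Fri 2096:Sun✓ 2097:Mon✓ 2098:Tue 2099:Wed 2100:Thu 2101:Fri 2102:Sat✓ 2103:Sun✓ 2104:Tue …(11 more)… 2116:Wed 2117:Thu 2118:Fri 2119:Sat✓ 2120:Mon✓ 2121:Tue 2122:Wed 2123:Thu 2124:Sat✓ 2125:Sun✓ 2126:Mon✓ 2127:Tue 2128:Thu 2129:Fri 2130:Sat✓
Years with five Mondays: 2090, 2091, 2096, 2097, 2102, 2103, 2108, 2109, 2113, 2114, 2115, 2119, 2120, 2124, 2125, 2126, 2130 → 17.

17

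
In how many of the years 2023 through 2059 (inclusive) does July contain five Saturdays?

July has 31 days; it has five Saturdays when Saturday falls among the first (month-length − 28) days — i.e. when July 1 is one of Saturday/Friday/Thursday.
July 1 by year: 2023:Sat✓ 2024:Mon 2025:Tue 2026:Wed 2027:Thu✓ 2028:Sat✓ 2029:Sun 2030:Mon 2031:Tue 2032:Thu✓ 2033:Fri✓ 2034:Sat✓ 2035:Sun 2036:Tue 2037:Wed …(7 more)… 2045:Sat✓ 2046:Sun 2047:Mon 2048:Wed 2049:Thu✓ 2050:Fri✓ 2051:Sat✓ 2052:Mon 2053:Tue 2054:Wed 2055:Thu✓ 2056:Sat✓ 2057:Sun 2058:Mon 2059:Tue
Years with five Saturdays: 2023, 2027, 2028, 2032, 2033, 2034, 2038, 2039, 2044, 2045, 2049, 2050, 2051, 2055, 2056 → 15.

15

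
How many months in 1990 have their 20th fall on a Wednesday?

Check the 20th of each month of 1990: Jan 20: Sat, Feb 20: Tue, Mar 20: Tue, Apr 20: Fri, May 20: Sun, Jun 20: Wed, Jul 20: Fri, Aug 20: Mon, Sep 20: Thu, Oct 20: Sat, Nov 20: Tue, Dec 20: Thu.
Wednesday occurs in June — 1 month.

1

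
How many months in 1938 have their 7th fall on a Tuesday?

Check the 7th of each month of 1938: Jan 7: Fri, Feb 7: Mon, Mar 7: Mon, Apr 7: Thu, May 7: Sat, Jun 7: Tue, Jul 7: Thu, Aug 7: Sun, Sep 7: Wed, Oct 7: Fri, Nov 7: Mon, Dec 7: Wed.
Tuesday occurs in June — 1 month.

1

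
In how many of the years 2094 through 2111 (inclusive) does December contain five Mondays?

8

December has 31 days; it has five Mondays when Monday falls among the first (month-length − 28) days — i.e. when December 1 is one of Monday/Sunday/Saturday.
December 1 by year: 2094:Wed 2095:Thu 2096:Sat✓ 2097:Sun✓ 2098:Mon✓ 2099:Tue 2100:Wed 2101:Thu 2102:Fri 2103:Sat✓ 2104:Mon✓ 2105:Tue 2106:Wed 2107:Thu 2108:Sat✓ 2109:Sun✓ 2110:Mon✓ 2111:Tue
Years with five Mondays: 2096, 2097, 2098, 2103, 2104, 2108, 2109, 2110 → 8.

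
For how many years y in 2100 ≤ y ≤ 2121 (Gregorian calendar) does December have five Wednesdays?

9

December has 31 days; it has five Wednesdays when Wednesday falls among the first (month-length − 28) days — i.e. when December 1 is one of Wednesday/Tuesday/Monday.
December 1 by year: 2100:Wed✓ 2101:Thu 2102:Fri 2103:Sat 2104:Mon✓ 2105:Tue✓ 2106:Wed✓ 2107:Thu 2108:Sat 2109:Sun 2110:Mon✓ 2111:Tue✓ 2112:Thu 2113:Fri 2114:Sat 2115:Sun 2116:Tue✓ 2117:Wed✓ 2118:Thu 2119:Fri 2120:Sun 2121:Mon✓
Years with five Wednesdays: 2100, 2104, 2105, 2106, 2110, 2111, 2116, 2117, 2121 → 9.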